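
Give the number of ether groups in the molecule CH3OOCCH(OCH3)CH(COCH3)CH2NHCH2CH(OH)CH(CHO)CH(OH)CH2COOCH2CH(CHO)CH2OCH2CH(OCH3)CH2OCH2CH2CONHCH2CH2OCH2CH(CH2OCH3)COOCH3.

6

Working along the chain:
  CH3OOC: CH3O–C(=O)–: carbonyl C bonded to C and to –OCH3 → ester (not ketone + ether).
  CH(OCH3): pendant –OCH3: C–O–C with sp³ C, no adjacent C=O → ether.
  CH(COCH3): pendant –COCH3: carbonyl C bonded to two carbons → ketone.
  CH2NHCH2: C–N–C with sp³ carbons and no adjacent C=O → amine (secondary).
  CH(OH): –OH on an sp³ carbon → alcohol (secondary).
  CH(CHO): pendant –CHO: carbonyl C bonded to C and H → aldehyde.
  CH(OH): –OH on an sp³ carbon → alcohol (secondary).
  CH2COOCH2: –C(=O)–O–C with C on the carbonyl side → ester.
  CH(CHO): pendant –CHO: carbonyl C bonded to C and H → aldehyde.
  CH2OCH2: C–O–C with sp³ carbons on both sides and no adjacent C=O → ether.
  CH(OCH3): pendant –OCH3: C–O–C with sp³ C, no adjacent C=O → ether.
  CH2OCH2: C–O–C with sp³ carbons on both sides and no adjacent C=O → ether.
  CH2CONHCH2: –C(=O)–N– linkage → amide (the N is not an amine).
  CH2OCH2: C–O–C with sp³ carbons on both sides and no adjacent C=O → ether.
  CH(CH2OCH3): pendant –CH2OCH3: C–O–C linkage → ether.
  COOCH3: –C(=O)OCH3: carbonyl C bonded to C and to –OCH3 → ester (not ketone + ether).
Ether appears at: CH(OCH3), CH2OCH2, CH(OCH3), CH2OCH2, CH2OCH2, CH(CH2OCH3) → 6.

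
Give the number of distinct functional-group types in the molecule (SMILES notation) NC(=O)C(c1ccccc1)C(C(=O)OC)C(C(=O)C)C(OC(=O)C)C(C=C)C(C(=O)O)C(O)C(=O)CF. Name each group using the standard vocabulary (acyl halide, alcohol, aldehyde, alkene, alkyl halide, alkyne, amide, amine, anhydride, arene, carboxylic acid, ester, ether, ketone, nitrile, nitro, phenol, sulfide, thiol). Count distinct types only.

8

Working along the chain:
  H2NCO: –C(=O)NH2: carbonyl C bonded to C and to N → amide (the N is not a separate amine).
  CH(C6H5): pendant –C6H5: benzene ring → arene.
  CH(COOCH3): pendant –COOCH3: carbonyl C bonded to C and –OCH3 → ester.
  CH(COCH3): pendant –COCH3: carbonyl C bonded to two carbons → ketone.
  CH(OCOCH3): pendant –OC(=O)CH3: an acyloxy group → ester.
  CH(CH=CH2): pendant –CH=CH2: C=C double bond → alkene.
  CH(COOH): pendant –COOH: carbonyl C bonded to C and –OH → carboxylic acid.
  CH(OH): –OH on an sp³ carbon → alcohol (secondary).
  CO: –C(=O)– with carbon on both sides → ketone.
  CH2F: halogen on an sp³ carbon → alkyl halide.
Distinct types present: alcohol, alkene, alkyl halide, amide, arene, carboxylic acid, ester, ketone.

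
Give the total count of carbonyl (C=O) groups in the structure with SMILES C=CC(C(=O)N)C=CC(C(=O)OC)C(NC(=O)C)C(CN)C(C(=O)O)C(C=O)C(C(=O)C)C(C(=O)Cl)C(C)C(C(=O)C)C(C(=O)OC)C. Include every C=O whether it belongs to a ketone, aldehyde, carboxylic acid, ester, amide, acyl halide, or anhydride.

CH(CONH2): amide, 1 C=O (running total 1).
CH(COOCH3): ester, 1 C=O (running total 2).
CH(NHCOCH3): amide, 1 C=O (running total 3).
CH(COOH): carboxylic acid, 1 C=O (running total 4).
CH(CHO): aldehyde, 1 C=O (running total 5).
CH(COCH3): ketone, 1 C=O (running total 6).
CH(COCl): acyl halide, 1 C=O (running total 7).
CH(COCH3): ketone, 1 C=O (running total 8).
CH(COOCH3): ester, 1 C=O (running total 9).

9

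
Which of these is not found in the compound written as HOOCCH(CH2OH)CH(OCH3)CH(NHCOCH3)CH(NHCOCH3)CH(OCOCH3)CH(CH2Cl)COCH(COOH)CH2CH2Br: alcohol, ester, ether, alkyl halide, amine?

amine

ether: present (CH(OCH3) — pendant –OCH3: C–O–C with sp³ C, no adjacent C=O → ether).
alcohol: present (CH(CH2OH) — pendant –CH2OH on an sp³ backbone C → alcohol).
alkyl halide: present (CH(CH2Cl) — pendant –CH2X: halogen on sp³ carbon → alkyl halide).
ester: present (CH(OCOCH3) — pendant –OC(=O)CH3: an acyloxy group → ester).
amine: absent. In CH(NHCOCH3), the nitrogen is bonded directly to a carbonyl carbon, making it part of an amide, not a free amine.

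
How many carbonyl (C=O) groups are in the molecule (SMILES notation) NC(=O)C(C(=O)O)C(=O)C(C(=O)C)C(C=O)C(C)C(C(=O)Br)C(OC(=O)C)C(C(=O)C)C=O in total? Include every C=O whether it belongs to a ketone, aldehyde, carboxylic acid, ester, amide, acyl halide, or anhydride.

9

H2NCO: amide, 1 C=O (running total 1).
CH(COOH): carboxylic acid, 1 C=O (running total 2).
CO: ketone, 1 C=O (running total 3).
CH(COCH3): ketone, 1 C=O (running total 4).
CH(CHO): aldehyde, 1 C=O (running total 5).
CH(COBr): acyl halide, 1 C=O (running total 6).
CH(OCOCH3): ester, 1 C=O (running total 7).
CH(COCH3): ketone, 1 C=O (running total 8).
CHO: aldehyde, 1 C=O (running total 9).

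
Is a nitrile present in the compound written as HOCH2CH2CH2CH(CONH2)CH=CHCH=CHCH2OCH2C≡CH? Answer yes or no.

Taking each segment in turn:
  HOCH2: HO– on an sp³ carbon → alcohol.
  CH(CONH2): pendant –CONH2: carbonyl C bonded to C and N → amide.
  CH=CH: C=C double bond → alkene.
  CH=CH: C=C double bond → alkene.
  CH2OCH2: C–O–C with sp³ carbons on both sides and no adjacent C=O → ether.
  C≡CH: C≡C triple bond → alkyne.
In C≡CH, the triple bond is C≡C, not C≡N.
The groups actually present are: alcohol, alkene, alkyne, amide, ether.

no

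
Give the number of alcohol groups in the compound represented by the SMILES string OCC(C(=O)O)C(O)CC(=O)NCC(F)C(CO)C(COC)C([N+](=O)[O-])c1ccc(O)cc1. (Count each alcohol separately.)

3

Taking each segment in turn:
  HOCH2: HO– on an sp³ carbon → alcohol.
  CH(COOH): pendant –COOH: carbonyl C bonded to C and –OH → carboxylic acid.
  CH(OH): –OH on an sp³ carbon → alcohol (secondary).
  CH2CONHCH2: –C(=O)–N– linkage → amide (the N is not an amine).
  CH(F): halogen on an sp³ carbon → alkyl halide.
  CH(CH2OH): pendant –CH2OH on an sp³ backbone C → alcohol.
  CH(CH2OCH3): pendant –CH2OCH3: C–O–C linkage → ether.
  CH(NO2): –NO2 on an sp³ carbon → nitro (the N=O is not a carbonyl).
  C6H4OH: –OH attached directly to an aromatic ring → phenol (not alcohol); the ring itself is an arene.
Alcohol appears at: HOCH2, CH(OH), CH(CH2OH) → 3.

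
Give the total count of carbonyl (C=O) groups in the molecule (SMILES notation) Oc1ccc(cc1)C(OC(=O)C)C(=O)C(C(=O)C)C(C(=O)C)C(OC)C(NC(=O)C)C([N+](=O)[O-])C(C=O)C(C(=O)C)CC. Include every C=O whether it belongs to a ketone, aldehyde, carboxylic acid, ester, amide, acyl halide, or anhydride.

7

CH(OCOCH3): ester, 1 C=O (running total 1).
CO: ketone, 1 C=O (running total 2).
CH(COCH3): ketone, 1 C=O (running total 3).
CH(COCH3): ketone, 1 C=O (running total 4).
CH(NHCOCH3): amide, 1 C=O (running total 5).
CH(CHO): aldehyde, 1 C=O (running total 6).
CH(COCH3): ketone, 1 C=O (running total 7).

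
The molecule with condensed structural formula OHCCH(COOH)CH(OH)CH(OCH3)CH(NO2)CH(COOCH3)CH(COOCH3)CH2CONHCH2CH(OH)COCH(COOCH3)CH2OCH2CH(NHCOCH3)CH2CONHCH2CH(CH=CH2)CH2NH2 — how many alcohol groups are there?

2

terminal –CHO: carbonyl C bonded to H and C → aldehyde.
pendant –COOH: carbonyl C bonded to C and –OH → carboxylic acid.
–OH on an sp³ carbon → alcohol (secondary).
pendant –OCH3: C–O–C with sp³ C, no adjacent C=O → ether.
–NO2 on an sp³ carbon → nitro (the N=O is not a carbonyl).
pendant –COOCH3: carbonyl C bonded to C and –OCH3 → ester.
pendant –COOCH3: carbonyl C bonded to C and –OCH3 → ester.
–C(=O)–N– linkage → amide (the N is not an amine).
–OH on an sp³ carbon → alcohol (secondary).
–C(=O)– with carbon on both sides → ketone.
pendant –COOCH3: carbonyl C bonded to C and –OCH3 → ester.
C–O–C with sp³ carbons on both sides and no adjacent C=O → ether.
pendant –NHC(=O)CH3: N bonded to a carbonyl → amide (not amine).
–C(=O)–N– linkage → amide (the N is not an amine).
pendant –CH=CH2: C=C double bond → alkene.
–NH2 on an sp³ carbon with no adjacent C=O → amine.
Alcohol appears at: CH(OH), CH(OH) → 2.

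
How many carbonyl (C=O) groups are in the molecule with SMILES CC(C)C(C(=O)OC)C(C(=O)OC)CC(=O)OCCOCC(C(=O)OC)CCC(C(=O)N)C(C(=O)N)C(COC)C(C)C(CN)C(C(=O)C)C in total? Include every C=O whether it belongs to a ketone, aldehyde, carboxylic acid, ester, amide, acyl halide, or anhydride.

7

CH(COOCH3): ester, 1 C=O (running total 1).
CH(COOCH3): ester, 1 C=O (running total 2).
CH2COOCH2: ester, 1 C=O (running total 3).
CH(COOCH3): ester, 1 C=O (running total 4).
CH(CONH2): amide, 1 C=O (running total 5).
CH(CONH2): amide, 1 C=O (running total 6).
CH(COCH3): ketone, 1 C=O (running total 7).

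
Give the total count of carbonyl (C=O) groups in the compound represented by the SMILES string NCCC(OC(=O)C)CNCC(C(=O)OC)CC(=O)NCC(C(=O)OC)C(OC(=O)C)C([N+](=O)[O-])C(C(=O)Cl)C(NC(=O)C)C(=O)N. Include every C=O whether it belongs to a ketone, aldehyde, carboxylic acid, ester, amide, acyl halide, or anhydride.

8

CH(OCOCH3): ester, 1 C=O (running total 1).
CH(COOCH3): ester, 1 C=O (running total 2).
CH2CONHCH2: amide, 1 C=O (running total 3).
CH(COOCH3): ester, 1 C=O (running total 4).
CH(OCOCH3): ester, 1 C=O (running total 5).
CH(COCl): acyl halide, 1 C=O (running total 6).
CH(NHCOCH3): amide, 1 C=O (running total 7).
CONH2: amide, 1 C=O (running total 8).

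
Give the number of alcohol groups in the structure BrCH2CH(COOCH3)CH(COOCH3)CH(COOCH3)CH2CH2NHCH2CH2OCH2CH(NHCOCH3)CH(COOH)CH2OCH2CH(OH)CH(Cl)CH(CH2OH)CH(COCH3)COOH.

Reading the structure from left to right:
  BrCH2: halogen on an sp³ carbon → alkyl halide.
  CH(COOCH3): pendant –COOCH3: carbonyl C bonded to C and –OCH3 → ester.
  CH(COOCH3): pendant –COOCH3: carbonyl C bonded to C and –OCH3 → ester.
  CH(COOCH3): pendant –COOCH3: carbonyl C bonded to C and –OCH3 → ester.
  CH2NHCH2: C–N–C with sp³ carbons and no adjacent C=O → amine (secondary).
  CH2OCH2: C–O–C with sp³ carbons on both sides and no adjacent C=O → ether.
  CH(NHCOCH3): pendant –NHC(=O)CH3: N bonded to a carbonyl → amide (not amine).
  CH(COOH): pendant –COOH: carbonyl C bonded to C and –OH → carboxylic acid.
  CH2OCH2: C–O–C with sp³ carbons on both sides and no adjacent C=O → ether.
  CH(OH): –OH on an sp³ carbon → alcohol (secondary).
  CH(Cl): halogen on an sp³ carbon → alkyl halide.
  CH(CH2OH): pendant –CH2OH on an sp³ backbone C → alcohol.
  CH(COCH3): pendant –COCH3: carbonyl C bonded to two carbons → ketone.
  COOH: –COOH: carbonyl C bonded to –OH and C → carboxylic acid (the –OH is not a separate alcohol).
Alcohol appears at: CH(OH), CH(CH2OH) → 2.

2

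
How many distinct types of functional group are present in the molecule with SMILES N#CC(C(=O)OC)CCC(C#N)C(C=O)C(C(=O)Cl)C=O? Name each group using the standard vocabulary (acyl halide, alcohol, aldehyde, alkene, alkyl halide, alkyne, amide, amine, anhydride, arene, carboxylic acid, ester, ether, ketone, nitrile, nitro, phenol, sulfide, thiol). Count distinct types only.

4

N≡C–: carbon triple-bonded to nitrogen → nitrile.
pendant –COOCH3: carbonyl C bonded to C and –OCH3 → ester.
pendant –C≡N: nitrile.
pendant –CHO: carbonyl C bonded to C and H → aldehyde.
pendant –C(=O)X: carbonyl C bonded to C and halogen → acyl halide.
terminal –CHO: carbonyl C bonded to H and C → aldehyde.
Distinct types present: acyl halide, aldehyde, ester, nitrile.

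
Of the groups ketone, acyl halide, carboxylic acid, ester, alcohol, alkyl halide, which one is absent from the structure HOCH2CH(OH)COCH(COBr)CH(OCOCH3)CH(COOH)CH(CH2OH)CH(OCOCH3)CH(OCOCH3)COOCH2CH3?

alkyl halide

acyl halide: present (CH(COBr) — pendant –C(=O)X: carbonyl C bonded to C and halogen → acyl halide).
alcohol: present (HOCH2 — HO– on an sp³ carbon → alcohol).
ketone: present (CO — –C(=O)– with carbon on both sides → ketone).
ester: present (CH(OCOCH3) — pendant –OC(=O)CH3: an acyloxy group → ester).
carboxylic acid: present (CH(COOH) — pendant –COOH: carbonyl C bonded to C and –OH → carboxylic acid).
alkyl halide: absent. In CH(COBr), the halogen is on a carbonyl carbon, which makes it an acyl halide, not an alkyl halide.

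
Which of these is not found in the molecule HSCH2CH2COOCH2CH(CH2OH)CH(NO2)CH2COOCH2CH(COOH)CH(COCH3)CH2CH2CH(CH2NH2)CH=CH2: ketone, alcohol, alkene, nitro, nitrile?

nitro: present (CH(NO2) — –NO2 on an sp³ carbon → nitro (the N=O is not a carbonyl)).
alcohol: present (CH(CH2OH) — pendant –CH2OH on an sp³ backbone C → alcohol).
ketone: present (CH(COCH3) — pendant –COCH3: carbonyl C bonded to two carbons → ketone).
alkene: present (CH=CH2 — C=C double bond → alkene).
nitrile: no segment matches this pattern.

nitrile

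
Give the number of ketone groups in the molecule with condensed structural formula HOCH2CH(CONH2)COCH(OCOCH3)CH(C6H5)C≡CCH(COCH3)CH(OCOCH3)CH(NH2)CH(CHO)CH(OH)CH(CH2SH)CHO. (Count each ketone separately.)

2

HO– on an sp³ carbon → alcohol.
pendant –CONH2: carbonyl C bonded to C and N → amide.
–C(=O)– with carbon on both sides → ketone.
pendant –OC(=O)CH3: an acyloxy group → ester.
pendant –C6H5: benzene ring → arene.
C≡C triple bond → alkyne.
pendant –COCH3: carbonyl C bonded to two carbons → ketone.
pendant –OC(=O)CH3: an acyloxy group → ester.
–NH2 on an sp³ carbon with no adjacent C=O → amine.
pendant –CHO: carbonyl C bonded to C and H → aldehyde.
–OH on an sp³ carbon → alcohol (secondary).
pendant –CH2SH → thiol.
terminal –CHO: carbonyl C bonded to H and C → aldehyde.
Ketone appears at: CO, CH(COCH3) → 2.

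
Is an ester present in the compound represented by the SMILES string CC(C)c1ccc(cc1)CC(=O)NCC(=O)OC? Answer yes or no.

yes

Taking each segment in turn:
  C6H4: para-disubstituted benzene ring → arene.
  CH2CONHCH2: –C(=O)–N– linkage → amide (the N is not an amine).
  COOCH3: –C(=O)OCH3: carbonyl C bonded to C and to –OCH3 → ester (not ketone + ether).
The COOCH3 segment supplies the ester: –C(=O)OCH3: carbonyl C bonded to C and to –OCH3 → ester (not ketone + ether).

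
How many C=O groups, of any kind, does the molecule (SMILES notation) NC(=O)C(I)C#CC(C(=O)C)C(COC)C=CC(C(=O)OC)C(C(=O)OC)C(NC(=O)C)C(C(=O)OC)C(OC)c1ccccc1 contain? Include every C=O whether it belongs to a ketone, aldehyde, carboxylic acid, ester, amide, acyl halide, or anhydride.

6

H2NCO: amide, 1 C=O (running total 1).
CH(COCH3): ketone, 1 C=O (running total 2).
CH(COOCH3): ester, 1 C=O (running total 3).
CH(COOCH3): ester, 1 C=O (running total 4).
CH(NHCOCH3): amide, 1 C=O (running total 5).
CH(COOCH3): ester, 1 C=O (running total 6).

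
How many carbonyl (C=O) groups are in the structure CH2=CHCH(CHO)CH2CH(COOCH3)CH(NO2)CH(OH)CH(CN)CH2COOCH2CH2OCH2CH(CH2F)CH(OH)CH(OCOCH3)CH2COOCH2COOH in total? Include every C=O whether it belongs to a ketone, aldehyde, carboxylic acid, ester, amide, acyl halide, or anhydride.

6

CH(CHO): aldehyde, 1 C=O (running total 1).
CH(COOCH3): ester, 1 C=O (running total 2).
CH2COOCH2: ester, 1 C=O (running total 3).
CH(OCOCH3): ester, 1 C=O (running total 4).
CH2COOCH2: ester, 1 C=O (running total 5).
COOH: carboxylic acid, 1 C=O (running total 6).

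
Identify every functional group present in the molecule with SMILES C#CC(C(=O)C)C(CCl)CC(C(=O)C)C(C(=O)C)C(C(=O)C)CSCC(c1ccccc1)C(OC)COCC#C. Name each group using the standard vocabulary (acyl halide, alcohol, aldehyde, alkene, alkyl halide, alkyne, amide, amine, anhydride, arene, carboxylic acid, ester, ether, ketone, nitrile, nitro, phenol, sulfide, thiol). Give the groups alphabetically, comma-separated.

Taking each segment in turn:
  HC≡C: C≡C triple bond → alkyne.
  CH(COCH3): pendant –COCH3: carbonyl C bonded to two carbons → ketone.
  CH(CH2Cl): pendant –CH2X: halogen on sp³ carbon → alkyl halide.
  CH(COCH3): pendant –COCH3: carbonyl C bonded to two carbons → ketone.
  CH(COCH3): pendant –COCH3: carbonyl C bonded to two carbons → ketone.
  CH(COCH3): pendant –COCH3: carbonyl C bonded to two carbons → ketone.
  CH2SCH2: C–S–C linkage → sulfide (thioether).
  CH(C6H5): pendant –C6H5: benzene ring → arene.
  CH(OCH3): pendant –OCH3: C–O–C with sp³ C, no adjacent C=O → ether.
  CH2OCH2: C–O–C with sp³ carbons on both sides and no adjacent C=O → ether.
  C≡CH: C≡C triple bond → alkyne.

alkyl halide, alkyne, arene, ether, ketone, sulfide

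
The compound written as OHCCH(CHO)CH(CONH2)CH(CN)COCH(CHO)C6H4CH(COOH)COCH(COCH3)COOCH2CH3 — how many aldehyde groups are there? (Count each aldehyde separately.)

terminal –CHO: carbonyl C bonded to H and C → aldehyde.
pendant –CHO: carbonyl C bonded to C and H → aldehyde.
pendant –CONH2: carbonyl C bonded to C and N → amide.
pendant –C≡N: nitrile.
–C(=O)– with carbon on both sides → ketone.
pendant –CHO: carbonyl C bonded to C and H → aldehyde.
para-disubstituted benzene ring → arene.
pendant –COOH: carbonyl C bonded to C and –OH → carboxylic acid.
–C(=O)– with carbon on both sides → ketone.
pendant –COCH3: carbonyl C bonded to two carbons → ketone.
–C(=O)OCH2CH3: carbonyl C bonded to C and to –OEt → ester.
Aldehyde appears at: OHC, CH(CHO), CH(CHO) → 3.

3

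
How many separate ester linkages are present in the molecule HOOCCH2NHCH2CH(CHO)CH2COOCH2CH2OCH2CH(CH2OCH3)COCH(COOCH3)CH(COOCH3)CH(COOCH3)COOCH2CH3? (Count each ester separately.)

5

Reading the structure from left to right:
  HOOC: –COOH: carbonyl C bonded to –OH and C → carboxylic acid (the –OH is not a separate alcohol).
  CH2NHCH2: C–N–C with sp³ carbons and no adjacent C=O → amine (secondary).
  CH(CHO): pendant –CHO: carbonyl C bonded to C and H → aldehyde.
  CH2COOCH2: –C(=O)–O–C with C on the carbonyl side → ester.
  CH2OCH2: C–O–C with sp³ carbons on both sides and no adjacent C=O → ether.
  CH(CH2OCH3): pendant –CH2OCH3: C–O–C linkage → ether.
  CO: –C(=O)– with carbon on both sides → ketone.
  CH(COOCH3): pendant –COOCH3: carbonyl C bonded to C and –OCH3 → ester.
  CH(COOCH3): pendant –COOCH3: carbonyl C bonded to C and –OCH3 → ester.
  CH(COOCH3): pendant –COOCH3: carbonyl C bonded to C and –OCH3 → ester.
  COOCH2CH3: –C(=O)OCH2CH3: carbonyl C bonded to C and to –OEt → ester.
Ester appears at: CH2COOCH2, CH(COOCH3), CH(COOCH3), CH(COOCH3), COOCH2CH3 → 5.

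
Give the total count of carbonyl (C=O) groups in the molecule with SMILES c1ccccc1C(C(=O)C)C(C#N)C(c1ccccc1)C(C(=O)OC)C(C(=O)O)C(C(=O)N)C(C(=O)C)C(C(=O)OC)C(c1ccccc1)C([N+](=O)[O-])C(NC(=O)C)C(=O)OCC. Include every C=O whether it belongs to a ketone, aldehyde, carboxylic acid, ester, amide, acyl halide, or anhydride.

8

CH(COCH3): ketone, 1 C=O (running total 1).
CH(COOCH3): ester, 1 C=O (running total 2).
CH(COOH): carboxylic acid, 1 C=O (running total 3).
CH(CONH2): amide, 1 C=O (running total 4).
CH(COCH3): ketone, 1 C=O (running total 5).
CH(COOCH3): ester, 1 C=O (running total 6).
CH(NHCOCH3): amide, 1 C=O (running total 7).
COOCH2CH3: ester, 1 C=O (running total 8).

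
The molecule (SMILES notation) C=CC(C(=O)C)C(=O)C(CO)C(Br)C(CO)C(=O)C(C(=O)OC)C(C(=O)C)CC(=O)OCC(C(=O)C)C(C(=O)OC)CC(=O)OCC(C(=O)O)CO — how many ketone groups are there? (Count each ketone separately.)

Taking each segment in turn:
  CH2=CH: C=C double bond → alkene.
  CH(COCH3): pendant –COCH3: carbonyl C bonded to two carbons → ketone.
  CO: –C(=O)– with carbon on both sides → ketone.
  CH(CH2OH): pendant –CH2OH on an sp³ backbone C → alcohol.
  CH(Br): halogen on an sp³ carbon → alkyl halide.
  CH(CH2OH): pendant –CH2OH on an sp³ backbone C → alcohol.
  CO: –C(=O)– with carbon on both sides → ketone.
  CH(COOCH3): pendant –COOCH3: carbonyl C bonded to C and –OCH3 → ester.
  CH(COCH3): pendant –COCH3: carbonyl C bonded to two carbons → ketone.
  CH2COOCH2: –C(=O)–O–C with C on the carbonyl side → ester.
  CH(COCH3): pendant –COCH3: carbonyl C bonded to two carbons → ketone.
  CH(COOCH3): pendant –COOCH3: carbonyl C bonded to C and –OCH3 → ester.
  CH2COOCH2: –C(=O)–O–C with C on the carbonyl side → ester.
  CH(COOH): pendant –COOH: carbonyl C bonded to C and –OH → carboxylic acid.
  CH2OH: –OH on an sp³ carbon → alcohol.
Ketone appears at: CH(COCH3), CO, CO, CH(COCH3), CH(COCH3) → 5.

5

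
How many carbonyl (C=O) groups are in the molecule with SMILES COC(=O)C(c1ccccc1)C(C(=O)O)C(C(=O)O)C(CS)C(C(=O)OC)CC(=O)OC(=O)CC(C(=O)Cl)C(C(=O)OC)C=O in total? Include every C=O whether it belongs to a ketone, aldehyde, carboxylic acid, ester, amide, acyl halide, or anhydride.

CH3OOC: ester, 1 C=O (running total 1).
CH(COOH): carboxylic acid, 1 C=O (running total 2).
CH(COOH): carboxylic acid, 1 C=O (running total 3).
CH(COOCH3): ester, 1 C=O (running total 4).
CH2CO-O-COCH2: anhydride, 2 C=O (running total 6).
CH(COCl): acyl halide, 1 C=O (running total 7).
CH(COOCH3): ester, 1 C=O (running total 8).
CHO: aldehyde, 1 C=O (running total 9).

9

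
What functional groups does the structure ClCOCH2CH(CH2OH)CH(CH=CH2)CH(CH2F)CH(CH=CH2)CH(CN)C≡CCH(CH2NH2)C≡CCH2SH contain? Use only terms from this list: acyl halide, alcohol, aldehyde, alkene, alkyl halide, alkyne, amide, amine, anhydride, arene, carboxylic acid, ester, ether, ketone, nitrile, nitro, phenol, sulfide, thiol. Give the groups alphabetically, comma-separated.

acyl halide, alcohol, alkene, alkyl halide, alkyne, amine, nitrile, thiol

–C(=O)Cl: carbonyl C bonded to C and to a halogen → acyl halide (not alkyl halide).
pendant –CH2OH on an sp³ backbone C → alcohol.
pendant –CH=CH2: C=C double bond → alkene.
pendant –CH2X: halogen on sp³ carbon → alkyl halide.
pendant –CH=CH2: C=C double bond → alkene.
pendant –C≡N: nitrile.
C≡C triple bond → alkyne.
pendant –CH2NH2: N on sp³ C, no adjacent C=O → amine.
C≡C triple bond → alkyne.
–SH on an sp³ carbon → thiol.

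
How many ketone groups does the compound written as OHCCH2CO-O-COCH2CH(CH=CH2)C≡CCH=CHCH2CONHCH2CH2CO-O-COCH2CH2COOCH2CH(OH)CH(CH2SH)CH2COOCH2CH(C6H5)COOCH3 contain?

0

terminal –CHO: carbonyl C bonded to H and C → aldehyde.
two acyl groups sharing one oxygen, –C(=O)–O–C(=O)– → anhydride.
pendant –CH=CH2: C=C double bond → alkene.
C≡C triple bond → alkyne.
C=C double bond → alkene.
–C(=O)–N– linkage → amide (the N is not an amine).
two acyl groups sharing one oxygen, –C(=O)–O–C(=O)– → anhydride.
–C(=O)–O–C with C on the carbonyl side → ester.
–OH on an sp³ carbon → alcohol (secondary).
pendant –CH2SH → thiol.
–C(=O)–O–C with C on the carbonyl side → ester.
pendant –C6H5: benzene ring → arene.
–C(=O)OCH3: carbonyl C bonded to C and to –OCH3 → ester (not ketone + ether).
No segment is a ketone: OHC is aldehyde, not ketone; CH2CO-O-COCH2 is anhydride, not ketone; CH2CONHCH2 is amide, not ketone. → 0.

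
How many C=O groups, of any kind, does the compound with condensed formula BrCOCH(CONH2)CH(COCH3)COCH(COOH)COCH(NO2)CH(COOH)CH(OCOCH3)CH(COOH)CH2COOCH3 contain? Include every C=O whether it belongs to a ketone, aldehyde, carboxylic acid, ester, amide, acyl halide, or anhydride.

10

BrCO: acyl halide, 1 C=O (running total 1).
CH(CONH2): amide, 1 C=O (running total 2).
CH(COCH3): ketone, 1 C=O (running total 3).
CO: ketone, 1 C=O (running total 4).
CH(COOH): carboxylic acid, 1 C=O (running total 5).
CO: ketone, 1 C=O (running total 6).
CH(COOH): carboxylic acid, 1 C=O (running total 7).
CH(OCOCH3): ester, 1 C=O (running total 8).
CH(COOH): carboxylic acid, 1 C=O (running total 9).
COOCH3: ester, 1 C=O (running total 10).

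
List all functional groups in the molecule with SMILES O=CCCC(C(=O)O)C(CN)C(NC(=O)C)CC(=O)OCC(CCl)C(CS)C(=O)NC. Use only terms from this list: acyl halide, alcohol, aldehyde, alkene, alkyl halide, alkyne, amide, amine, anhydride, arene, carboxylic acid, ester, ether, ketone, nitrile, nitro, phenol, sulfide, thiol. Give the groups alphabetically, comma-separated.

Taking each segment in turn:
  OHC: terminal –CHO: carbonyl C bonded to H and C → aldehyde.
  CH(COOH): pendant –COOH: carbonyl C bonded to C and –OH → carboxylic acid.
  CH(CH2NH2): pendant –CH2NH2: N on sp³ C, no adjacent C=O → amine.
  CH(NHCOCH3): pendant –NHC(=O)CH3: N bonded to a carbonyl → amide (not amine).
  CH2COOCH2: –C(=O)–O–C with C on the carbonyl side → ester.
  CH(CH2Cl): pendant –CH2X: halogen on sp³ carbon → alkyl halide.
  CH(CH2SH): pendant –CH2SH → thiol.
  CONHCH3: –C(=O)NHCH3: carbonyl C bonded to C and to N → amide (the N is not an amine).

aldehyde, alkyl halide, amide, amine, carboxylic acid, ester, thiol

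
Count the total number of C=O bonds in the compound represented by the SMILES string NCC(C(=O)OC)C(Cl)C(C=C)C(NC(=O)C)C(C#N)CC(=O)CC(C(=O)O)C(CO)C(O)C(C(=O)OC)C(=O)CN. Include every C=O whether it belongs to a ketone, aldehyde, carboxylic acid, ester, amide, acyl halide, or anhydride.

6

CH(COOCH3): ester, 1 C=O (running total 1).
CH(NHCOCH3): amide, 1 C=O (running total 2).
CO: ketone, 1 C=O (running total 3).
CH(COOH): carboxylic acid, 1 C=O (running total 4).
CH(COOCH3): ester, 1 C=O (running total 5).
CO: ketone, 1 C=O (running total 6).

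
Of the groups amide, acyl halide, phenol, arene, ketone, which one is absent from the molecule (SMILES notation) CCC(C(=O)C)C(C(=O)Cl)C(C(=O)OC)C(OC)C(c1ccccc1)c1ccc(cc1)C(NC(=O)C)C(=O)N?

arene: present (CH(C6H5) — pendant –C6H5: benzene ring → arene).
acyl halide: present (CH(COCl) — pendant –C(=O)X: carbonyl C bonded to C and halogen → acyl halide).
amide: present (CH(NHCOCH3) — pendant –NHC(=O)CH3: N bonded to a carbonyl → amide (not amine)).
ketone: present (CH(COCH3) — pendant –COCH3: carbonyl C bonded to two carbons → ketone).
phenol: no segment matches this pattern.

phenol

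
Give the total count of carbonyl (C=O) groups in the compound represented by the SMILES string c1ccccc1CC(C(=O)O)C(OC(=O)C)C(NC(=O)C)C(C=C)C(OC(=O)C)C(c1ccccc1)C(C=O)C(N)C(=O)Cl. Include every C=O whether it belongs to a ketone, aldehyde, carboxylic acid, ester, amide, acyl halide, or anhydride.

6

CH(COOH): carboxylic acid, 1 C=O (running total 1).
CH(OCOCH3): ester, 1 C=O (running total 2).
CH(NHCOCH3): amide, 1 C=O (running total 3).
CH(OCOCH3): ester, 1 C=O (running total 4).
CH(CHO): aldehyde, 1 C=O (running total 5).
COCl: acyl halide, 1 C=O (running total 6).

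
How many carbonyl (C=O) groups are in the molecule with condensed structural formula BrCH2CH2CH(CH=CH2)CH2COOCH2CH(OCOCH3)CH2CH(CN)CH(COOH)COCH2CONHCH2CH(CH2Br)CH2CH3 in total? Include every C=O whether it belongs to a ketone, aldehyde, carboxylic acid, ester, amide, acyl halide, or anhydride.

5

CH2COOCH2: ester, 1 C=O (running total 1).
CH(OCOCH3): ester, 1 C=O (running total 2).
CH(COOH): carboxylic acid, 1 C=O (running total 3).
CO: ketone, 1 C=O (running total 4).
CH2CONHCH2: amide, 1 C=O (running total 5).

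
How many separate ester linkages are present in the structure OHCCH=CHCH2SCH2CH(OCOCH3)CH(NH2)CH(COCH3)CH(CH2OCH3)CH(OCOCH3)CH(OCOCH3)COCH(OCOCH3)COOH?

4

Reading the structure from left to right:
  OHC: terminal –CHO: carbonyl C bonded to H and C → aldehyde.
  CH=CH: C=C double bond → alkene.
  CH2SCH2: C–S–C linkage → sulfide (thioether).
  CH(OCOCH3): pendant –OC(=O)CH3: an acyloxy group → ester.
  CH(NH2): –NH2 on an sp³ carbon with no adjacent C=O → amine.
  CH(COCH3): pendant –COCH3: carbonyl C bonded to two carbons → ketone.
  CH(CH2OCH3): pendant –CH2OCH3: C–O–C linkage → ether.
  CH(OCOCH3): pendant –OC(=O)CH3: an acyloxy group → ester.
  CH(OCOCH3): pendant –OC(=O)CH3: an acyloxy group → ester.
  CO: –C(=O)– with carbon on both sides → ketone.
  CH(OCOCH3): pendant –OC(=O)CH3: an acyloxy group → ester.
  COOH: –COOH: carbonyl C bonded to –OH and C → carboxylic acid (the –OH is not a separate alcohol).
Ester appears at: CH(OCOCH3), CH(OCOCH3), CH(OCOCH3), CH(OCOCH3) → 4.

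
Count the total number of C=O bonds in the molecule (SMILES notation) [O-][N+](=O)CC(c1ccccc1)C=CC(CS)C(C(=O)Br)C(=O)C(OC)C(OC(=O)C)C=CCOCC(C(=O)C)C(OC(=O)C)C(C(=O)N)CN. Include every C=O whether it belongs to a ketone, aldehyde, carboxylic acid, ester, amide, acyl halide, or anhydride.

6

CH(COBr): acyl halide, 1 C=O (running total 1).
CO: ketone, 1 C=O (running total 2).
CH(OCOCH3): ester, 1 C=O (running total 3).
CH(COCH3): ketone, 1 C=O (running total 4).
CH(OCOCH3): ester, 1 C=O (running total 5).
CH(CONH2): amide, 1 C=O (running total 6).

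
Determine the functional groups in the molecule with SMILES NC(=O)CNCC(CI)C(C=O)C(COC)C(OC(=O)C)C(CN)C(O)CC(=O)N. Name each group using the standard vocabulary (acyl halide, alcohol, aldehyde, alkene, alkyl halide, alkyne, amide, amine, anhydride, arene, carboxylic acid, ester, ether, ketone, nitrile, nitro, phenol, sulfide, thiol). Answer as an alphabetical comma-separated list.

alcohol, aldehyde, alkyl halide, amide, amine, ester, ether

–C(=O)NH2: carbonyl C bonded to C and to N → amide (the N is not a separate amine).
C–N–C with sp³ carbons and no adjacent C=O → amine (secondary).
pendant –CH2X: halogen on sp³ carbon → alkyl halide.
pendant –CHO: carbonyl C bonded to C and H → aldehyde.
pendant –CH2OCH3: C–O–C linkage → ether.
pendant –OC(=O)CH3: an acyloxy group → ester.
pendant –CH2NH2: N on sp³ C, no adjacent C=O → amine.
–OH on an sp³ carbon → alcohol (secondary).
–C(=O)NH2: carbonyl C bonded to C and to N → amide (the N is not a separate amine).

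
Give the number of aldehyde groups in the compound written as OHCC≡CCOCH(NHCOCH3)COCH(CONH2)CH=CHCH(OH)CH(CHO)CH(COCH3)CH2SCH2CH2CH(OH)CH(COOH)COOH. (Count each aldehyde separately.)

2

terminal –CHO: carbonyl C bonded to H and C → aldehyde.
C≡C triple bond → alkyne.
–C(=O)– with carbon on both sides → ketone.
pendant –NHC(=O)CH3: N bonded to a carbonyl → amide (not amine).
–C(=O)– with carbon on both sides → ketone.
pendant –CONH2: carbonyl C bonded to C and N → amide.
C=C double bond → alkene.
–OH on an sp³ carbon → alcohol (secondary).
pendant –CHO: carbonyl C bonded to C and H → aldehyde.
pendant –COCH3: carbonyl C bonded to two carbons → ketone.
C–S–C linkage → sulfide (thioether).
–OH on an sp³ carbon → alcohol (secondary).
pendant –COOH: carbonyl C bonded to C and –OH → carboxylic acid.
–COOH: carbonyl C bonded to –OH and C → carboxylic acid (the –OH is not a separate alcohol).
Aldehyde appears at: OHC, CH(CHO) → 2.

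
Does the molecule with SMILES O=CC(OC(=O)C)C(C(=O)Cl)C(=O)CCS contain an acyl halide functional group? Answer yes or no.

Working along the chain:
  OHC: terminal –CHO: carbonyl C bonded to H and C → aldehyde.
  CH(OCOCH3): pendant –OC(=O)CH3: an acyloxy group → ester.
  CH(COCl): pendant –C(=O)X: carbonyl C bonded to C and halogen → acyl halide.
  CO: –C(=O)– with carbon on both sides → ketone.
  CH2SH: –SH on an sp³ carbon → thiol.
The CH(COCl) segment supplies the acyl halide: pendant –C(=O)X: carbonyl C bonded to C and halogen → acyl halide.

yes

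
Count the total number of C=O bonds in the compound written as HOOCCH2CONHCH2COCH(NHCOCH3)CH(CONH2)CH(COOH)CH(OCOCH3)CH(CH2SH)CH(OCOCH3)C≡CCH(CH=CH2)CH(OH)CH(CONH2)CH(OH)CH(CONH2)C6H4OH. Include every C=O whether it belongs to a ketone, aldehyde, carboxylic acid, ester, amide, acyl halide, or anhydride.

10

HOOC: carboxylic acid, 1 C=O (running total 1).
CH2CONHCH2: amide, 1 C=O (running total 2).
CO: ketone, 1 C=O (running total 3).
CH(NHCOCH3): amide, 1 C=O (running total 4).
CH(CONH2): amide, 1 C=O (running total 5).
CH(COOH): carboxylic acid, 1 C=O (running total 6).
CH(OCOCH3): ester, 1 C=O (running total 7).
CH(OCOCH3): ester, 1 C=O (running total 8).
CH(CONH2): amide, 1 C=O (running total 9).
CH(CONH2): amide, 1 C=O (running total 10).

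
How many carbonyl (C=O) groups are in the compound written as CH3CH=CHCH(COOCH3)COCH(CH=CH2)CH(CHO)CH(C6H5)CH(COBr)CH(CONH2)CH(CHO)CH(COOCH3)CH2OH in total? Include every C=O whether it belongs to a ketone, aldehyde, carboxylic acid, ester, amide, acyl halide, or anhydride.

CH(COOCH3): ester, 1 C=O (running total 1).
CO: ketone, 1 C=O (running total 2).
CH(CHO): aldehyde, 1 C=O (running total 3).
CH(COBr): acyl halide, 1 C=O (running total 4).
CH(CONH2): amide, 1 C=O (running total 5).
CH(CHO): aldehyde, 1 C=O (running total 6).
CH(COOCH3): ester, 1 C=O (running total 7).

7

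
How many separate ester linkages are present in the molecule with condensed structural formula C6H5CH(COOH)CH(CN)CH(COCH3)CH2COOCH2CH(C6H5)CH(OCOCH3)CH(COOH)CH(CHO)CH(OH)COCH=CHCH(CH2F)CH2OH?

Reading the structure from left to right:
  C6H5: C6H5– phenyl ring → arene.
  CH(COOH): pendant –COOH: carbonyl C bonded to C and –OH → carboxylic acid.
  CH(CN): pendant –C≡N: nitrile.
  CH(COCH3): pendant –COCH3: carbonyl C bonded to two carbons → ketone.
  CH2COOCH2: –C(=O)–O–C with C on the carbonyl side → ester.
  CH(C6H5): pendant –C6H5: benzene ring → arene.
  CH(OCOCH3): pendant –OC(=O)CH3: an acyloxy group → ester.
  CH(COOH): pendant –COOH: carbonyl C bonded to C and –OH → carboxylic acid.
  CH(CHO): pendant –CHO: carbonyl C bonded to C and H → aldehyde.
  CH(OH): –OH on an sp³ carbon → alcohol (secondary).
  CO: –C(=O)– with carbon on both sides → ketone.
  CH=CH: C=C double bond → alkene.
  CH(CH2F): pendant –CH2X: halogen on sp³ carbon → alkyl halide.
  CH2OH: –OH on an sp³ carbon → alcohol.
Ester appears at: CH2COOCH2, CH(OCOCH3) → 2.

2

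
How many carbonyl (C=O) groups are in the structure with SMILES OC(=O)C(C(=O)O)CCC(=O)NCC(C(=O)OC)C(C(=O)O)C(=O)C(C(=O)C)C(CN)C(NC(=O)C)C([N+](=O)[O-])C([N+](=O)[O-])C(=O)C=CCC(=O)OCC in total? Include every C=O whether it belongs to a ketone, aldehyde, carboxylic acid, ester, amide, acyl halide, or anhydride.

HOOC: carboxylic acid, 1 C=O (running total 1).
CH(COOH): carboxylic acid, 1 C=O (running total 2).
CH2CONHCH2: amide, 1 C=O (running total 3).
CH(COOCH3): ester, 1 C=O (running total 4).
CH(COOH): carboxylic acid, 1 C=O (running total 5).
CO: ketone, 1 C=O (running total 6).
CH(COCH3): ketone, 1 C=O (running total 7).
CH(NHCOCH3): amide, 1 C=O (running total 8).
CO: ketone, 1 C=O (running total 9).
CH2COOCH2: ester, 1 C=O (running total 10).

10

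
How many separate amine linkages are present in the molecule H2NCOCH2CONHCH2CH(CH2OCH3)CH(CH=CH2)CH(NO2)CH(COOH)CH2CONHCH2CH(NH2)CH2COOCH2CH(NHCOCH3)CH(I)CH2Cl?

Taking each segment in turn:
  H2NCO: –C(=O)NH2: carbonyl C bonded to C and to N → amide (the N is not a separate amine).
  CH2CONHCH2: –C(=O)–N– linkage → amide (the N is not an amine).
  CH(CH2OCH3): pendant –CH2OCH3: C–O–C linkage → ether.
  CH(CH=CH2): pendant –CH=CH2: C=C double bond → alkene.
  CH(NO2): –NO2 on an sp³ carbon → nitro (the N=O is not a carbonyl).
  CH(COOH): pendant –COOH: carbonyl C bonded to C and –OH → carboxylic acid.
  CH2CONHCH2: –C(=O)–N– linkage → amide (the N is not an amine).
  CH(NH2): –NH2 on an sp³ carbon with no adjacent C=O → amine.
  CH2COOCH2: –C(=O)–O–C with C on the carbonyl side → ester.
  CH(NHCOCH3): pendant –NHC(=O)CH3: N bonded to a carbonyl → amide (not amine).
  CH(I): halogen on an sp³ carbon → alkyl halide.
  CH2Cl: halogen on an sp³ carbon → alkyl halide.
Amine appears at: CH(NH2) → 1.

1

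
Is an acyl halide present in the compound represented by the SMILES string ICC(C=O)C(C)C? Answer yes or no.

no

Taking each segment in turn:
  ICH2: halogen on an sp³ carbon → alkyl halide.
  CH(CHO): pendant –CHO: carbonyl C bonded to C and H → aldehyde.
The groups actually present are: aldehyde, alkyl halide.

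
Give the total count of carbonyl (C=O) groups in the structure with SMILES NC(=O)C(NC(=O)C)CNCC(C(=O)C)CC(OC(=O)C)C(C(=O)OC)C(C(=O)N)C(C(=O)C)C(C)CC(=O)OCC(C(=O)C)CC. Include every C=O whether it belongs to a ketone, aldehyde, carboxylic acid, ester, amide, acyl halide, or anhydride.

H2NCO: amide, 1 C=O (running total 1).
CH(NHCOCH3): amide, 1 C=O (running total 2).
CH(COCH3): ketone, 1 C=O (running total 3).
CH(OCOCH3): ester, 1 C=O (running total 4).
CH(COOCH3): ester, 1 C=O (running total 5).
CH(CONH2): amide, 1 C=O (running total 6).
CH(COCH3): ketone, 1 C=O (running total 7).
CH2COOCH2: ester, 1 C=O (running total 8).
CH(COCH3): ketone, 1 C=O (running total 9).

9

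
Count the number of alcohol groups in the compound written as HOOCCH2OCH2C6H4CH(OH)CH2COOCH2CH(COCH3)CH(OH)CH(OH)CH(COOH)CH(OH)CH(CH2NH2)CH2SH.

4

Working along the chain:
  HOOC: –COOH: carbonyl C bonded to –OH and C → carboxylic acid (the –OH is not a separate alcohol).
  CH2OCH2: C–O–C with sp³ carbons on both sides and no adjacent C=O → ether.
  C6H4: para-disubstituted benzene ring → arene.
  CH(OH): –OH on an sp³ carbon → alcohol (secondary).
  CH2COOCH2: –C(=O)–O–C with C on the carbonyl side → ester.
  CH(COCH3): pendant –COCH3: carbonyl C bonded to two carbons → ketone.
  CH(OH): –OH on an sp³ carbon → alcohol (secondary).
  CH(OH): –OH on an sp³ carbon → alcohol (secondary).
  CH(COOH): pendant –COOH: carbonyl C bonded to C and –OH → carboxylic acid.
  CH(OH): –OH on an sp³ carbon → alcohol (secondary).
  CH(CH2NH2): pendant –CH2NH2: N on sp³ C, no adjacent C=O → amine.
  CH2SH: –SH on an sp³ carbon → thiol.
Alcohol appears at: CH(OH), CH(OH), CH(OH), CH(OH) → 4.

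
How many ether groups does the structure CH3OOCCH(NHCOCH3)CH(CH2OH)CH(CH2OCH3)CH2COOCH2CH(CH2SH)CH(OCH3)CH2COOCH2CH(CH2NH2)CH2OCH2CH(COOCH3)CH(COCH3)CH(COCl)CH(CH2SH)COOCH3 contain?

CH3O–C(=O)–: carbonyl C bonded to C and to –OCH3 → ester (not ketone + ether).
pendant –NHC(=O)CH3: N bonded to a carbonyl → amide (not amine).
pendant –CH2OH on an sp³ backbone C → alcohol.
pendant –CH2OCH3: C–O–C linkage → ether.
–C(=O)–O–C with C on the carbonyl side → ester.
pendant –CH2SH → thiol.
pendant –OCH3: C–O–C with sp³ C, no adjacent C=O → ether.
–C(=O)–O–C with C on the carbonyl side → ester.
pendant –CH2NH2: N on sp³ C, no adjacent C=O → amine.
C–O–C with sp³ carbons on both sides and no adjacent C=O → ether.
pendant –COOCH3: carbonyl C bonded to C and –OCH3 → ester.
pendant –COCH3: carbonyl C bonded to two carbons → ketone.
pendant –C(=O)X: carbonyl C bonded to C and halogen → acyl halide.
pendant –CH2SH → thiol.
–C(=O)OCH3: carbonyl C bonded to C and to –OCH3 → ester (not ketone + ether).
Ether appears at: CH(CH2OCH3), CH(OCH3), CH2OCH2 → 3.

3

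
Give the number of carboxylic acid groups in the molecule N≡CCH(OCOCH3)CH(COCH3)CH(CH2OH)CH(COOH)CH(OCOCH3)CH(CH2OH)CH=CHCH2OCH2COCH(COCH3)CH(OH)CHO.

1

Taking each segment in turn:
  N≡C: N≡C–: carbon triple-bonded to nitrogen → nitrile.
  CH(OCOCH3): pendant –OC(=O)CH3: an acyloxy group → ester.
  CH(COCH3): pendant –COCH3: carbonyl C bonded to two carbons → ketone.
  CH(CH2OH): pendant –CH2OH on an sp³ backbone C → alcohol.
  CH(COOH): pendant –COOH: carbonyl C bonded to C and –OH → carboxylic acid.
  CH(OCOCH3): pendant –OC(=O)CH3: an acyloxy group → ester.
  CH(CH2OH): pendant –CH2OH on an sp³ backbone C → alcohol.
  CH=CH: C=C double bond → alkene.
  CH2OCH2: C–O–C with sp³ carbons on both sides and no adjacent C=O → ether.
  CO: –C(=O)– with carbon on both sides → ketone.
  CH(COCH3): pendant –COCH3: carbonyl C bonded to two carbons → ketone.
  CH(OH): –OH on an sp³ carbon → alcohol (secondary).
  CHO: terminal –CHO: carbonyl C bonded to H and C → aldehyde.
Carboxylic acid appears at: CH(COOH) → 1.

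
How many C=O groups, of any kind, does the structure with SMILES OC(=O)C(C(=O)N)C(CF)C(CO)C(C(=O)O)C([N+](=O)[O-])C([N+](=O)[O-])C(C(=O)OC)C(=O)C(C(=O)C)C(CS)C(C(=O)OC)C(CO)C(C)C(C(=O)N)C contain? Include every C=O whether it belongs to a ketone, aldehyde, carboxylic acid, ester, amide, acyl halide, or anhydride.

8

HOOC: carboxylic acid, 1 C=O (running total 1).
CH(CONH2): amide, 1 C=O (running total 2).
CH(COOH): carboxylic acid, 1 C=O (running total 3).
CH(COOCH3): ester, 1 C=O (running total 4).
CO: ketone, 1 C=O (running total 5).
CH(COCH3): ketone, 1 C=O (running total 6).
CH(COOCH3): ester, 1 C=O (running total 7).
CH(CONH2): amide, 1 C=O (running total 8).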